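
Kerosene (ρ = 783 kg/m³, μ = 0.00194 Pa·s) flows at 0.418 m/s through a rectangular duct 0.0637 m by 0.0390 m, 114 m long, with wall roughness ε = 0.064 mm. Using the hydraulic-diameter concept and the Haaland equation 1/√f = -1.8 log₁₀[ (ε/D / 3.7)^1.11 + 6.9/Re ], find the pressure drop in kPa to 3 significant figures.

ΔP ≈ 5.52 kPa

Hydraulic diameter D_h = 4A/P = 4·(0.0637·0.039)/(2·(0.0637+0.039)) = 0.009937/0.2054 = 0.04838 m.
Re = ρVD_h/μ = 783·0.418·0.04838/0.00194 = 8162.
ε/D_h = 6.4e-05/0.04838 = 0.00132; Haaland gives 1/√f = -1.8 log₁₀[0.000149+0.000845] = 5.404, so f = 0.03424.
ΔP = f(L/D_h)(ρV²/2) = 0.03424·114/0.04838·68.4 = 5519 Pa.
ΔP = 5.52 kPa.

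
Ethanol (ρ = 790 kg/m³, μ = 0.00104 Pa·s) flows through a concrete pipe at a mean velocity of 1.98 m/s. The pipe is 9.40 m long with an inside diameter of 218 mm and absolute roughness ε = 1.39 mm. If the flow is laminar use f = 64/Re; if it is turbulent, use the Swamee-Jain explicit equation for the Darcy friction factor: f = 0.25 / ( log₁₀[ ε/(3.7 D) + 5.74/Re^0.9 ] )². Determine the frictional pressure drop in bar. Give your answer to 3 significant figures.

ΔP ≈ 0.0221 bar

Reynolds number Re = ρVD/μ = 790 · 1.98 · 0.218 / 0.00104 = 3.279e+05.
Re > 4000 → turbulent. Relative roughness ε/D = 0.00139/0.218 = 0.00638. Swamee-Jain: f = 0.25/(log₁₀[0.00638/3.7 + 5.74/3.279e+05^0.9])² = 0.25/(log₁₀[0.00172 + 6.23e-05])² = 0.25/(-2.748)² = 0.0331.
Darcy-Weisbach: ΔP = f(L/D)(ρV²/2) = 0.0331·(9.4/0.218)·(790·1.98²/2) = 0.0331·43.12·1549 = 2210 Pa.
ΔP = 2210 Pa = 0.0221 bar.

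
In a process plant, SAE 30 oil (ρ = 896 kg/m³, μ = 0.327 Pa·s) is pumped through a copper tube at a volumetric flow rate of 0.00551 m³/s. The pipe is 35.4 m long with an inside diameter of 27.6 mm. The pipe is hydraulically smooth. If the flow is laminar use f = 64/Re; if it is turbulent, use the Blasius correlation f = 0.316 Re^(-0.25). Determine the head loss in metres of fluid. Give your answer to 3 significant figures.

Cross-sectional area A = πD²/4 = π(0.0276)²/4 = 0.0005983 m²; mean velocity V = Q/A = 0.00551/0.0005983 = 9.21 m/s.
Reynolds number Re = ρVD/μ = 896 · 9.21 · 0.0276 / 0.327 = 696.5.
Re < 2300 → laminar flow, so f = 64/Re = 64/696.5 = 0.09189 (the turbulent correlation is not needed).
Darcy-Weisbach: ΔP = f(L/D)(ρV²/2) = 0.09189·(35.4/0.0276)·(896·9.21²/2) = 0.09189·1283·3.8e+04 = 4.478e+06 Pa.
Head loss h_f = ΔP/(ρg) = 4.478e+06/(896·9.81) = 510 m.

h_f ≈ 510 m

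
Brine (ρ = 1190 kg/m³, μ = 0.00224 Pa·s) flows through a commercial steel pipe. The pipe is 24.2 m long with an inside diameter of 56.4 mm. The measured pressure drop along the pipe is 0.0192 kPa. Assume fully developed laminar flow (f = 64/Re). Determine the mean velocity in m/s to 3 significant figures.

For laminar flow, f = 64/Re with Re = ρVD/μ, so Darcy-Weisbach reduces to ΔP = 32μLV/D². Solving for V: V = ΔP·D²/(32μL) = 19.2·(0.0564)²/(32·0.00224·24.2) = 0.03521 m/s.
Check: Re = ρVD/μ = 1190·0.03521·0.0564/0.00224 = 1055 < 2300, so the laminar assumption holds.

V ≈ 0.0352 m/s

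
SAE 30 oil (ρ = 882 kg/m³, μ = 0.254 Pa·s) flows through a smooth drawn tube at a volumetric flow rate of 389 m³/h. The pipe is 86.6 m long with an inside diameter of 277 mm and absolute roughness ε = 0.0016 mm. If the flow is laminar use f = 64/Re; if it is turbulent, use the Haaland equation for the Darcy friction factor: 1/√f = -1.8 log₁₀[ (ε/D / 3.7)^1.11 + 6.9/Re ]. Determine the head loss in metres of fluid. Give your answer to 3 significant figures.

Q = 389 m³/h = 389/3600 = 0.1081 m³/s.
Cross-sectional area A = πD²/4 = π(0.277)²/4 = 0.06026 m²; mean velocity V = Q/A = 0.1081/0.06026 = 1.793 m/s.
Reynolds number Re = ρVD/μ = 882 · 1.793 · 0.277 / 0.254 = 1725.
Re < 2300 → laminar flow, so f = 64/Re = 64/1725 = 0.03711 (the turbulent correlation is not needed).
Darcy-Weisbach: ΔP = f(L/D)(ρV²/2) = 0.03711·(86.6/0.277)·(882·1.793²/2) = 0.03711·312.6·1418 = 1.645e+04 Pa.
Head loss h_f = ΔP/(ρg) = 1.645e+04/(882·9.81) = 1.90 m.

h_f ≈ 1.90 m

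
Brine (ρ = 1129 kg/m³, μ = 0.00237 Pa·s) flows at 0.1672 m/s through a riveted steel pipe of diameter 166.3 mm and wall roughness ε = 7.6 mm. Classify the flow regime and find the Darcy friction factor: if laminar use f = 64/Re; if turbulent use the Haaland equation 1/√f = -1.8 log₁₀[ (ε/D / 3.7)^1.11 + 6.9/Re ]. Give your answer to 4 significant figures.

Re = ρVD/μ = 1129·0.1672·0.1663/0.00237 = 1.325e+04.
Re > 4000 → turbulent. ε/D = 0.0076/0.1663 = 0.0457; Haaland: 1/√f = -1.8 log₁₀[0.00762 + 0.000521] = 3.761, so f = 0.07069.

f ≈ 0.07069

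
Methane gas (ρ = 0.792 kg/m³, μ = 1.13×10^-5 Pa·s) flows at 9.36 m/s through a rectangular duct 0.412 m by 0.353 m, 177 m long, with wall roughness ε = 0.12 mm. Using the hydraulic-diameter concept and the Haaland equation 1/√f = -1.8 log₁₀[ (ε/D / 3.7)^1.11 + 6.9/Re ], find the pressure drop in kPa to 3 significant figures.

ΔP ≈ 0.278 kPa

Hydraulic diameter D_h = 4A/P = 4·(0.412·0.353)/(2·(0.412+0.353)) = 0.5817/1.53 = 0.3802 m.
Re = ρVD_h/μ = 0.792·9.36·0.3802/1.13e-05 = 2.494e+05.
ε/D_h = 0.00012/0.3802 = 0.000316; Haaland gives 1/√f = -1.8 log₁₀[3.04e-05+2.77e-05] = 7.625, so f = 0.0172.
ΔP = f(L/D_h)(ρV²/2) = 0.0172·177/0.3802·34.69 = 277.8 Pa.
ΔP = 0.278 kPa.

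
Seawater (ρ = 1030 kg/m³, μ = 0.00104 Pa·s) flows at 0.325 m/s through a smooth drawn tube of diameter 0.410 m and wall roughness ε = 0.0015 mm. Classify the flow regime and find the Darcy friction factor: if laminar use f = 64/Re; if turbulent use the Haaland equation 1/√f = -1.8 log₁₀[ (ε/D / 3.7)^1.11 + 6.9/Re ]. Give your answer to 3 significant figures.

f ≈ 0.0169

Re = ρVD/μ = 1030·0.325·0.41/0.00104 = 1.32e+05.
Re > 4000 → turbulent. ε/D = 1.5e-06/0.41 = 3.66e-06; Haaland: 1/√f = -1.8 log₁₀[2.16e-07 + 5.23e-05] = 7.704, so f = 0.01685.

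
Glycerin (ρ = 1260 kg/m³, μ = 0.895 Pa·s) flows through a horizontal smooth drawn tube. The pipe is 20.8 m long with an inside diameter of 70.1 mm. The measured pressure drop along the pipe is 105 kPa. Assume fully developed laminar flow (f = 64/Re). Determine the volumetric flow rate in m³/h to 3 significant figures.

For laminar flow, f = 64/Re with Re = ρVD/μ, so Darcy-Weisbach reduces to ΔP = 32μLV/D². Solving for V: V = ΔP·D²/(32μL) = 1.05e+05·(0.0701)²/(32·0.895·20.8) = 0.8661 m/s.
Check: Re = ρVD/μ = 1260·0.8661·0.0701/0.895 = 85.48 < 2300, so the laminar assumption holds.
Q = V·A = 0.8661·(π/4·0.0701²) = 0.003343 m³/s = 12.0 m³/h.

Q ≈ 12.0 m³/h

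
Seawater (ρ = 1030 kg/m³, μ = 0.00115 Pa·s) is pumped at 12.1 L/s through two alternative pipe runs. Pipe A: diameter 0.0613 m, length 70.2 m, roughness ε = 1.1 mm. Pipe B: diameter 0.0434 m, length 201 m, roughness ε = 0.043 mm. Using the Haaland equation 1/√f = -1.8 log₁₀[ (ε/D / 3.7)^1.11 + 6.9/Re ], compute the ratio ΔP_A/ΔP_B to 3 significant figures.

ΔP_A/ΔP_B ≈ 0.143

Pipe A: V = Q/A = 0.0121/0.002951 = 4.1 m/s; Re = 2.251e+05; ε/D = 0.0179; Haaland → f = 0.04695; ΔP_A = f(L/D)(ρV²/2) = 4.655e+05 Pa.
Pipe B: V = Q/A = 0.0121/0.001479 = 8.179 m/s; Re = 3.179e+05; ε/D = 0.000991; Haaland → f = 0.02044; ΔP_B = f(L/D)(ρV²/2) = 3.262e+06 Pa.
ΔP_A/ΔP_B = 4.655e+05/3.262e+06 = 0.143.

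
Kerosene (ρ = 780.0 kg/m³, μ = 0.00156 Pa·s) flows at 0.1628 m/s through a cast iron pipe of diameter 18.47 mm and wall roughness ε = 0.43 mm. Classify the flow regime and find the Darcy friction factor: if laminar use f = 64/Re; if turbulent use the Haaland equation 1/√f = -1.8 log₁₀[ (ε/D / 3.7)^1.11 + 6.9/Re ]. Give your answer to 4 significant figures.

Re = ρVD/μ = 780·0.1628·0.01847/0.00156 = 1503.
Re < 2300 → laminar, so f = 64/Re = 0.04257 (roughness is irrelevant in laminar flow).

f ≈ 0.04257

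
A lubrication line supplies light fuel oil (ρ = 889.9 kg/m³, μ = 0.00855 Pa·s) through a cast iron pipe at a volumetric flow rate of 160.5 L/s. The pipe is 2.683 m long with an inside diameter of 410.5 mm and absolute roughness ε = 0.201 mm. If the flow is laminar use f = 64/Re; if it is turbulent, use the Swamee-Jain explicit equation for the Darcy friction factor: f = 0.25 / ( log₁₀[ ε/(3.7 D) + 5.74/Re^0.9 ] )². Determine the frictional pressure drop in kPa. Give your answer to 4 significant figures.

ΔP ≈ 0.09603 kPa

Q = 160.5 L/s = 160.5/1000 = 0.1605 m³/s.
Cross-sectional area A = πD²/4 = π(0.4105)²/4 = 0.1323 m²; mean velocity V = Q/A = 0.1605/0.1323 = 1.213 m/s.
Reynolds number Re = ρVD/μ = 889.9 · 1.213 · 0.4105 / 0.00855 = 5.181e+04.
Re > 4000 → turbulent. Relative roughness ε/D = 0.000201/0.4105 = 0.00049. Swamee-Jain: f = 0.25/(log₁₀[0.00049/3.7 + 5.74/5.181e+04^0.9])² = 0.25/(log₁₀[0.000132 + 0.000328])² = 0.25/(-3.337)² = 0.02245.
Darcy-Weisbach: ΔP = f(L/D)(ρV²/2) = 0.02245·(2.683/0.4105)·(889.9·1.213²/2) = 0.02245·6.536·654.4 = 96.03 Pa.
ΔP = 96.03 Pa = 0.09603 kPa.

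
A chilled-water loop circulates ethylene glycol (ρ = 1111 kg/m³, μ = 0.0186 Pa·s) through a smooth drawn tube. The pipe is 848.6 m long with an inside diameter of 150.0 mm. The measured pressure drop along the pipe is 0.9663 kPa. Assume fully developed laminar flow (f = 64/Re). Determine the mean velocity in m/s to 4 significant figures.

For laminar flow, f = 64/Re with Re = ρVD/μ, so Darcy-Weisbach reduces to ΔP = 32μLV/D². Solving for V: V = ΔP·D²/(32μL) = 966.3·(0.15)²/(32·0.0186·848.6) = 0.04305 m/s.
Check: Re = ρVD/μ = 1111·0.04305·0.15/0.0186 = 385.7 < 2300, so the laminar assumption holds.

V ≈ 0.04305 m/s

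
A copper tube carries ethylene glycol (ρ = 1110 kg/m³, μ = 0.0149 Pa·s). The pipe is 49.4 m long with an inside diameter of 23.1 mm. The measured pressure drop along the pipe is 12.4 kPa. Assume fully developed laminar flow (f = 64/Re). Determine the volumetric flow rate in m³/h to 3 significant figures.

For laminar flow, f = 64/Re with Re = ρVD/μ, so Darcy-Weisbach reduces to ΔP = 32μLV/D². Solving for V: V = ΔP·D²/(32μL) = 1.24e+04·(0.0231)²/(32·0.0149·49.4) = 0.2809 m/s.
Check: Re = ρVD/μ = 1110·0.2809·0.0231/0.0149 = 483.4 < 2300, so the laminar assumption holds.
Q = V·A = 0.2809·(π/4·0.0231²) = 0.0001177 m³/s = 0.424 m³/h.

Q ≈ 0.424 m³/h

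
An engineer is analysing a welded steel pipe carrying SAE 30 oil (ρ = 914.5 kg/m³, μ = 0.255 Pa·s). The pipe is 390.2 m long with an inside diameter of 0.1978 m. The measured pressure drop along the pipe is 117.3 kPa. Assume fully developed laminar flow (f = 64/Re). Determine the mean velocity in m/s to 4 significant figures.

For laminar flow, f = 64/Re with Re = ρVD/μ, so Darcy-Weisbach reduces to ΔP = 32μLV/D². Solving for V: V = ΔP·D²/(32μL) = 1.173e+05·(0.1978)²/(32·0.255·390.2) = 1.441 m/s.
Check: Re = ρVD/μ = 914.5·1.441·0.1978/0.255 = 1022 < 2300, so the laminar assumption holds.

V ≈ 1.441 m/s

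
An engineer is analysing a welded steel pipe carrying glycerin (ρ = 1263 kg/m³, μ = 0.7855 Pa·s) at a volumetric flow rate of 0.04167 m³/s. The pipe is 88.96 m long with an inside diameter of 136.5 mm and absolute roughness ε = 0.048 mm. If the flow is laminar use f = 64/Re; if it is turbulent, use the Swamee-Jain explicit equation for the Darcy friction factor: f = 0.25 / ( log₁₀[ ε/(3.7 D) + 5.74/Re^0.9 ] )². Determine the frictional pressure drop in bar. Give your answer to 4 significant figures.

Cross-sectional area A = πD²/4 = π(0.1365)²/4 = 0.01463 m²; mean velocity V = Q/A = 0.04167/0.01463 = 2.848 m/s.
Reynolds number Re = ρVD/μ = 1263 · 2.848 · 0.1365 / 0.785 = 625.
Re < 2300 → laminar flow, so f = 64/Re = 64/625 = 0.1024 (the turbulent correlation is not needed).
Darcy-Weisbach: ΔP = f(L/D)(ρV²/2) = 0.1024·(88.96/0.1365)·(1263·2.848²/2) = 0.1024·651.7·5120 = 3.417e+05 Pa.
ΔP = 3.417e+05 Pa = 3.417 bar.

ΔP ≈ 3.417 bar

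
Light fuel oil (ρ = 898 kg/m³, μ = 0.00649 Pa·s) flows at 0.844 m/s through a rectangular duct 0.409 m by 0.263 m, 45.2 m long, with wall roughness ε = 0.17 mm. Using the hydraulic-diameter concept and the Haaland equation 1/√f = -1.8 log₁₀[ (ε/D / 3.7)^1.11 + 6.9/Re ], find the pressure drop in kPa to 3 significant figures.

Hydraulic diameter D_h = 4A/P = 4·(0.409·0.263)/(2·(0.409+0.263)) = 0.4303/1.344 = 0.3201 m.
Re = ρVD_h/μ = 898·0.844·0.3201/0.00649 = 3.739e+04.
ε/D_h = 0.00017/0.3201 = 0.000531; Haaland gives 1/√f = -1.8 log₁₀[5.42e-05+0.000185] = 6.52, so f = 0.02353.
ΔP = f(L/D_h)(ρV²/2) = 0.02353·45.2/0.3201·319.8 = 1062 Pa.
ΔP = 1.06 kPa.

ΔP ≈ 1.06 kPa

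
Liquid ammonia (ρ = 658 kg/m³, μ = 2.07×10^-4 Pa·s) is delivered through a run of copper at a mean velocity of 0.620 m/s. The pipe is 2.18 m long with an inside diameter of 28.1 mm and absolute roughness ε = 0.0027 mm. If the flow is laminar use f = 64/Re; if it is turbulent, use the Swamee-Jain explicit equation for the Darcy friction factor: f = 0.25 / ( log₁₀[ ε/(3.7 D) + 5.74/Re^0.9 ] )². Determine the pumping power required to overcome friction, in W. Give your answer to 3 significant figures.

P ≈ 0.0781 W

Reynolds number Re = ρVD/μ = 658 · 0.62 · 0.0281 / 0.000207 = 5.538e+04.
Re > 4000 → turbulent. Relative roughness ε/D = 2.7e-06/0.0281 = 9.61e-05. Swamee-Jain: f = 0.25/(log₁₀[9.61e-05/3.7 + 5.74/5.538e+04^0.9])² = 0.25/(log₁₀[2.6e-05 + 0.000309])² = 0.25/(-3.475)² = 0.0207.
Darcy-Weisbach: ΔP = f(L/D)(ρV²/2) = 0.0207·(2.18/0.0281)·(658·0.62²/2) = 0.0207·77.58·126.5 = 203.1 Pa.
Q = V·A = 0.62·0.0006202 = 0.0003845 m³/s.
Pumping power P = QΔP = 0.0003845·203.1 = 0.07810 W = 0.0781 W.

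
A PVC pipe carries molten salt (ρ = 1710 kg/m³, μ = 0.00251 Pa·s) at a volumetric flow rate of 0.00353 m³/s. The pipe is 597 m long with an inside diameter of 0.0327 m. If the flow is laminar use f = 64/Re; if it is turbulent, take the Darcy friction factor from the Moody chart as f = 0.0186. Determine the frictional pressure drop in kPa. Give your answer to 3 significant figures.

Cross-sectional area A = πD²/4 = π(0.0327)²/4 = 0.0008398 m²; mean velocity V = Q/A = 0.00353/0.0008398 = 4.203 m/s.
Reynolds number Re = ρVD/μ = 1710 · 4.203 · 0.0327 / 0.00251 = 9.364e+04.
Re > 4000 → turbulent; use the Moody-chart value f = 0.0186.
Darcy-Weisbach: ΔP = f(L/D)(ρV²/2) = 0.0186·(597/0.0327)·(1710·4.203²/2) = 0.0186·1.826e+04·1.511e+04 = 5.13e+06 Pa.
ΔP = 5.13e+06 Pa = 5130 kPa.

ΔP ≈ 5130 kPa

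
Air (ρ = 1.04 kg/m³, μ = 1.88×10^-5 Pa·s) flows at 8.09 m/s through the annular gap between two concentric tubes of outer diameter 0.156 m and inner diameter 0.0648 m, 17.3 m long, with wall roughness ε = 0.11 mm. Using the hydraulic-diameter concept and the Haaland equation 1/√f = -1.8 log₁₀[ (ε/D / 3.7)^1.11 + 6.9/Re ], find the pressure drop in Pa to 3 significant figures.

ΔP ≈ 161 Pa

Hydraulic diameter D_h = 4A/P = D_o - D_i = 0.156 - 0.0648 = 0.0912 m.
Re = ρVD_h/μ = 1.04·8.09·0.0912/1.88e-05 = 4.081e+04.
ε/D_h = 0.00011/0.0912 = 0.00121; Haaland gives 1/√f = -1.8 log₁₀[0.000135+0.000169] = 6.331, so f = 0.02495.
ΔP = f(L/D_h)(ρV²/2) = 0.02495·17.3/0.0912·34.03 = 161.1 Pa.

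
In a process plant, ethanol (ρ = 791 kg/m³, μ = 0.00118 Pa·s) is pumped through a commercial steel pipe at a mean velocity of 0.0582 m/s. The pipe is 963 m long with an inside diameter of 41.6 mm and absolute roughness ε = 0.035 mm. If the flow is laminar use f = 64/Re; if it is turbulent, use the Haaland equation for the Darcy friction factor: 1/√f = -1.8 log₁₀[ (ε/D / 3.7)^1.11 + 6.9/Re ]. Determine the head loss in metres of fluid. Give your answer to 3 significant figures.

Reynolds number Re = ρVD/μ = 791 · 0.0582 · 0.0416 / 0.00118 = 1623.
Re < 2300 → laminar flow, so f = 64/Re = 64/1623 = 0.03943 (the turbulent correlation is not needed).
Darcy-Weisbach: ΔP = f(L/D)(ρV²/2) = 0.03943·(963/0.0416)·(791·0.0582²/2) = 0.03943·2.315e+04·1.34 = 1223 Pa.
Head loss h_f = ΔP/(ρg) = 1223/(791·9.81) = 0.158 m.

h_f ≈ 0.158 m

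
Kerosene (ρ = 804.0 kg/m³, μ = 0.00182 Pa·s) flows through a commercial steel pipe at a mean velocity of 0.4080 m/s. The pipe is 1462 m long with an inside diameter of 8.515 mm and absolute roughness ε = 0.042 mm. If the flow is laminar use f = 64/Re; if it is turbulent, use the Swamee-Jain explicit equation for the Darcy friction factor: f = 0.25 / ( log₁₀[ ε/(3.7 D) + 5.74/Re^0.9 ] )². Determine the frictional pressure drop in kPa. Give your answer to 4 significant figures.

Reynolds number Re = ρVD/μ = 804 · 0.408 · 0.008515 / 0.00182 = 1535.
Re < 2300 → laminar flow, so f = 64/Re = 64/1535 = 0.0417 (the turbulent correlation is not needed).
Darcy-Weisbach: ΔP = f(L/D)(ρV²/2) = 0.0417·(1462/0.008515)·(804·0.408²/2) = 0.0417·1.717e+05·66.92 = 4.791e+05 Pa.
ΔP = 4.791e+05 Pa = 479.1 kPa.

ΔP ≈ 479.1 kPa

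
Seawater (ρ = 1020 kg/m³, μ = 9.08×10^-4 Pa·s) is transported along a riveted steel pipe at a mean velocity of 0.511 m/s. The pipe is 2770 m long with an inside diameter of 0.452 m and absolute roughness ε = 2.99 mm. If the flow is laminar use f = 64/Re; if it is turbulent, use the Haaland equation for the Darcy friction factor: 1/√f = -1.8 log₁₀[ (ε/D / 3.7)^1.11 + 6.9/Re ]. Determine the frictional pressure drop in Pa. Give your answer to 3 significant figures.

ΔP ≈ 27300 Pa

Reynolds number Re = ρVD/μ = 1020 · 0.511 · 0.452 / 0.000908 = 2.595e+05.
Re > 4000 → turbulent. Relative roughness ε/D = 0.00299/0.452 = 0.00662. Haaland: 1/√f = -1.8 log₁₀[(0.00662/3.7)^1.11 + 6.9/2.595e+05] = -1.8 log₁₀[0.000891 + 2.66e-05] = 5.467, so f = 0.03346.
Darcy-Weisbach: ΔP = f(L/D)(ρV²/2) = 0.03346·(2770/0.452)·(1020·0.511²/2) = 0.03346·6128·133.2 = 2.731e+04 Pa.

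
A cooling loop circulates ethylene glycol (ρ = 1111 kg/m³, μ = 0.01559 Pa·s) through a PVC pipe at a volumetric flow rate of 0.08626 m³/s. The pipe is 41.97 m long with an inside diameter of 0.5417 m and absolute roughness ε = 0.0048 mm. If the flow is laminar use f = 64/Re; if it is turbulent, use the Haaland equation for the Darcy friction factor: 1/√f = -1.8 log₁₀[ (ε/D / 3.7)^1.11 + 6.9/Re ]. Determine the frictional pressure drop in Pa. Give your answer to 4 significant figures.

ΔP ≈ 168.8 Pa

Cross-sectional area A = πD²/4 = π(0.5417)²/4 = 0.2305 m²; mean velocity V = Q/A = 0.08626/0.2305 = 0.3743 m/s.
Reynolds number Re = ρVD/μ = 1111 · 0.3743 · 0.5417 / 0.0156 = 1.445e+04.
Re > 4000 → turbulent. Relative roughness ε/D = 4.8e-06/0.5417 = 8.86e-06. Haaland: 1/√f = -1.8 log₁₀[(8.86e-06/3.7)^1.11 + 6.9/1.445e+04] = -1.8 log₁₀[5.77e-07 + 0.000478] = 5.977, so f = 0.02799.
Darcy-Weisbach: ΔP = f(L/D)(ρV²/2) = 0.02799·(41.97/0.5417)·(1111·0.3743²/2) = 0.02799·77.48·77.82 = 168.8 Pa.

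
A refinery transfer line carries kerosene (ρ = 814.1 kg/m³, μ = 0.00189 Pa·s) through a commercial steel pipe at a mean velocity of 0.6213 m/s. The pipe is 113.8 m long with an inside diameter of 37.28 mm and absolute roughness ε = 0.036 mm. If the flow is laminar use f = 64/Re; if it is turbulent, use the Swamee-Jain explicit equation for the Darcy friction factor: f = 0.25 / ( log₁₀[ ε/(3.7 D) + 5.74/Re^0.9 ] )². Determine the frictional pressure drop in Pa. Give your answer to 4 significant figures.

Reynolds number Re = ρVD/μ = 814.1 · 0.6213 · 0.03728 / 0.00189 = 9977.
Re > 4000 → turbulent. Relative roughness ε/D = 3.6e-05/0.03728 = 0.000966. Swamee-Jain: f = 0.25/(log₁₀[0.000966/3.7 + 5.74/9977^0.9])² = 0.25/(log₁₀[0.000261 + 0.00144])² = 0.25/(-2.768)² = 0.03263.
Darcy-Weisbach: ΔP = f(L/D)(ρV²/2) = 0.03263·(113.8/0.03728)·(814.1·0.6213²/2) = 0.03263·3053·157.1 = 1.565e+04 Pa.

ΔP ≈ 15650 Pa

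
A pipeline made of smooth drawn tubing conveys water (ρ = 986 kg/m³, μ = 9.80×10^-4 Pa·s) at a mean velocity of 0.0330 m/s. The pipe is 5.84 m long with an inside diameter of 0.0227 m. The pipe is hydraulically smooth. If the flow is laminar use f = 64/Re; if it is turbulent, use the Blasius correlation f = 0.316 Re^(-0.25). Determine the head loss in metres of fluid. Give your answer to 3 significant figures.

Reynolds number Re = ρVD/μ = 986 · 0.033 · 0.0227 / 0.00098 = 753.7.
Re < 2300 → laminar flow, so f = 64/Re = 64/753.7 = 0.08492 (the turbulent correlation is not needed).
Darcy-Weisbach: ΔP = f(L/D)(ρV²/2) = 0.08492·(5.84/0.0227)·(986·0.033²/2) = 0.08492·257.3·0.5369 = 11.73 Pa.
Head loss h_f = ΔP/(ρg) = 11.73/(986·9.81) = 0.00121 m.

h_f ≈ 0.00121 m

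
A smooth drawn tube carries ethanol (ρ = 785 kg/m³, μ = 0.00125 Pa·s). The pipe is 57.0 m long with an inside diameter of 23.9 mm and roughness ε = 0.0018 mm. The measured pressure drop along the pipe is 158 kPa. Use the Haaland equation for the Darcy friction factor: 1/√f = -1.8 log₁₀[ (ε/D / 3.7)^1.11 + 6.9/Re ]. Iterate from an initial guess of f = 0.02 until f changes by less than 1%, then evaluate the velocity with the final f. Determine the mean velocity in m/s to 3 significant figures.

V ≈ 2.79 m/s

Rearranging Darcy-Weisbach: V = √(2·ΔP·D/(f·L·ρ)). With ε/D = 1.8e-06/0.0239 = 7.53e-05, iterate starting from f = 0.02:
  f = 0.02 → V = √(2·1.58e+05·0.0239/(0.02·57·785)) = 2.905 m/s; Re = ρVD/μ = 4.36e+04; f → 0.02156
  f = 0.02156 → V = 2.798 m/s; Re = 4.2e+04; f → 0.02174
Converged (Δf/f < 1%). With the final f = 0.02174: V = √(2·1.58e+05·0.0239/(0.02174·57·785)) = 2.787 m/s.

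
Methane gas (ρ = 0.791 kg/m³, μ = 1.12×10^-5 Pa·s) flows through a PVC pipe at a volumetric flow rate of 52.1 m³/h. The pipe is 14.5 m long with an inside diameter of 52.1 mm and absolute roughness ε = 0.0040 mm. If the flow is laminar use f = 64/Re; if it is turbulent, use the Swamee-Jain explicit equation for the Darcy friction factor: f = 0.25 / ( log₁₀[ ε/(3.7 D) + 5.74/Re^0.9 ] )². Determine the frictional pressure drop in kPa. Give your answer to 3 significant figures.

Q = 52.1 m³/h = 52.1/3600 = 0.01447 m³/s.
Cross-sectional area A = πD²/4 = π(0.0521)²/4 = 0.002132 m²; mean velocity V = Q/A = 0.01447/0.002132 = 6.788 m/s.
Reynolds number Re = ρVD/μ = 0.791 · 6.788 · 0.0521 / 1.12e-05 = 2.498e+04.
Re > 4000 → turbulent. Relative roughness ε/D = 4e-06/0.0521 = 7.68e-05. Swamee-Jain: f = 0.25/(log₁₀[7.68e-05/3.7 + 5.74/2.498e+04^0.9])² = 0.25/(log₁₀[2.08e-05 + 0.000633])² = 0.25/(-3.185)² = 0.02465.
Darcy-Weisbach: ΔP = f(L/D)(ρV²/2) = 0.02465·(14.5/0.0521)·(0.791·6.788²/2) = 0.02465·278.3·18.23 = 125 Pa.
ΔP = 125 Pa = 0.125 kPa.

ΔP ≈ 0.125 kPa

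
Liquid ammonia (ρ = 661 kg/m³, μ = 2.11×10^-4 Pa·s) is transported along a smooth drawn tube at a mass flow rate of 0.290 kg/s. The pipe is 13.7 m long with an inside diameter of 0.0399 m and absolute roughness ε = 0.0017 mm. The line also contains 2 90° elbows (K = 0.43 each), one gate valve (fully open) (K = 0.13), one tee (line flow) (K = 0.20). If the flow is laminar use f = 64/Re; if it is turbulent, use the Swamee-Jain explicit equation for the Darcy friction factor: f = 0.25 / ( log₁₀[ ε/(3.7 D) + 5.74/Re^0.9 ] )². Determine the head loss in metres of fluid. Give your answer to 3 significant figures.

A = πD²/4 = π(0.0399)²/4 = 0.00125 m²; mean velocity V = ṁ/(ρA) = 0.29/(661 · 0.00125) = 0.3509 m/s.
Reynolds number Re = ρVD/μ = 661 · 0.3509 · 0.0399 / 0.000211 = 4.386e+04.
Re > 4000 → turbulent. Relative roughness ε/D = 1.7e-06/0.0399 = 4.26e-05. Swamee-Jain: f = 0.25/(log₁₀[4.26e-05/3.7 + 5.74/4.386e+04^0.9])² = 0.25/(log₁₀[1.15e-05 + 0.000381])² = 0.25/(-3.406)² = 0.02155.
Total minor-loss coefficient ΣK = 2·0.43 + 1·0.13 + 1·0.2 = 1.19.
ΔP = [f·L/D + ΣK]·(ρV²/2) = [0.02155·13.7/0.0399 + 1.19]·(661·0.3509²/2) = [7.399 + 1.19]·40.69 = 349.5 Pa.
Head loss h_f = ΔP/(ρg) = 349.5/(661·9.81) = 0.0539 m.

h_f ≈ 0.0539 m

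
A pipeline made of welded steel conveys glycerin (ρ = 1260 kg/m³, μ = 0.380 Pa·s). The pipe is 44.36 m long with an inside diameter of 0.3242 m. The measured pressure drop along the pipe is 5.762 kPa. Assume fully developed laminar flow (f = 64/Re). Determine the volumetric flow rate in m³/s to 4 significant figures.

Q ≈ 0.09268 m³/s

For laminar flow, f = 64/Re with Re = ρVD/μ, so Darcy-Weisbach reduces to ΔP = 32μLV/D². Solving for V: V = ΔP·D²/(32μL) = 5762·(0.3242)²/(32·0.38·44.36) = 1.123 m/s.
Check: Re = ρVD/μ = 1260·1.123·0.3242/0.38 = 1207 < 2300, so the laminar assumption holds.
Q = V·A = 1.123·(π/4·0.3242²) = 0.09268 m³/s = 0.09268 m³/s.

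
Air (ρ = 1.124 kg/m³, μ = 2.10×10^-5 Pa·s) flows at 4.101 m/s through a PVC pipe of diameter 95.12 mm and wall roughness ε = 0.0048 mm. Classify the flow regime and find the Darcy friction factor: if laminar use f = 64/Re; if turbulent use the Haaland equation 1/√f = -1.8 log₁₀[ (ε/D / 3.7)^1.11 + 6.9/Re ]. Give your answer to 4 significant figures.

Re = ρVD/μ = 1.124·4.101·0.09512/2.1e-05 = 2.088e+04.
Re > 4000 → turbulent. ε/D = 4.8e-06/0.09512 = 5.05e-05; Haaland: 1/√f = -1.8 log₁₀[3.98e-06 + 0.00033] = 6.256, so f = 0.02555.

f ≈ 0.02555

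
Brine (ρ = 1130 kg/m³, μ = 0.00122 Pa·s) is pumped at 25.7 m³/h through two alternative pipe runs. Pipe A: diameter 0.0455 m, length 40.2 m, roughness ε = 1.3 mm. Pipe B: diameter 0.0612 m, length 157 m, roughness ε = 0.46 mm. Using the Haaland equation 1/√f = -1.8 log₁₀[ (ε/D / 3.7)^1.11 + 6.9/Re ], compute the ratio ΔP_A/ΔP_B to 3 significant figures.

ΔP_A/ΔP_B ≈ 1.81

Pipe A: V = Q/A = 0.007139/0.001626 = 4.391 m/s; Re = 1.85e+05; ε/D = 0.0286; Haaland → f = 0.05632; ΔP_A = f(L/D)(ρV²/2) = 5.419e+05 Pa.
Pipe B: V = Q/A = 0.007139/0.002942 = 2.427 m/s; Re = 1.376e+05; ε/D = 0.00752; Haaland → f = 0.03505; ΔP_B = f(L/D)(ρV²/2) = 2.992e+05 Pa.
ΔP_A/ΔP_B = 5.419e+05/2.992e+05 = 1.81.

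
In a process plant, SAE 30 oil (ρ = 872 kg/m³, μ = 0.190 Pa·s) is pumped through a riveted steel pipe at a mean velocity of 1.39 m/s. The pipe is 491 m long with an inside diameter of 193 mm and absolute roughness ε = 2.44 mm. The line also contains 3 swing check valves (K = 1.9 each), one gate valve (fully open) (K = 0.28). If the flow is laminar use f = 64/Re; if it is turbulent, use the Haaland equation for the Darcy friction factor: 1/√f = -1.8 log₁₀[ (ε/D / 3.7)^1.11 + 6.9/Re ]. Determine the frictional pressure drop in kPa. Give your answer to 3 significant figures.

ΔP ≈ 116 kPa

Reynolds number Re = ρVD/μ = 872 · 1.39 · 0.193 / 0.19 = 1231.
Re < 2300 → laminar flow, so f = 64/Re = 64/1231 = 0.05198 (the turbulent correlation is not needed).
Total minor-loss coefficient ΣK = 3·1.9 + 1·0.28 = 5.98.
ΔP = [f·L/D + ΣK]·(ρV²/2) = [0.05198·491/0.193 + 5.98]·(872·1.39²/2) = [132.2 + 5.98]·842.4 = 1.164e+05 Pa.
ΔP = 1.164e+05 Pa = 116 kPa.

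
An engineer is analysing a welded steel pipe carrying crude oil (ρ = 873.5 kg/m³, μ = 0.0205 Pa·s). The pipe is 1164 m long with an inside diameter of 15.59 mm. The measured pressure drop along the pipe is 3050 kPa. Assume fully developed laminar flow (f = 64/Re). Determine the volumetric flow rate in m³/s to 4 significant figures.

Q ≈ 1.853×10^-4 m³/s

For laminar flow, f = 64/Re with Re = ρVD/μ, so Darcy-Weisbach reduces to ΔP = 32μLV/D². Solving for V: V = ΔP·D²/(32μL) = 3.05e+06·(0.01559)²/(32·0.0205·1164) = 0.9708 m/s.
Check: Re = ρVD/μ = 873.5·0.9708·0.01559/0.0205 = 644.9 < 2300, so the laminar assumption holds.
Q = V·A = 0.9708·(π/4·0.01559²) = 0.0001853 m³/s = 1.853×10^-4 m³/s.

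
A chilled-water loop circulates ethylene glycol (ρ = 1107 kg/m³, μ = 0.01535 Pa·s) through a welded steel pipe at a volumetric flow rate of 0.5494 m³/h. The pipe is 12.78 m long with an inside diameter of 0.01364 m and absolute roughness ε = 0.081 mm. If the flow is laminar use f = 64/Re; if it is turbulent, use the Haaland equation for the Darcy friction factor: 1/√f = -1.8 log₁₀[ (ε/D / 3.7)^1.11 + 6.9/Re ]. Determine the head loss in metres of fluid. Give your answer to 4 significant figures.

Q = 0.5494 m³/h = 0.5494/3600 = 0.0001526 m³/s.
Cross-sectional area A = πD²/4 = π(0.01364)²/4 = 0.0001461 m²; mean velocity V = Q/A = 0.0001526/0.0001461 = 1.044 m/s.
Reynolds number Re = ρVD/μ = 1107 · 1.044 · 0.01364 / 0.0154 = 1027.
Re < 2300 → laminar flow, so f = 64/Re = 64/1027 = 0.0623 (the turbulent correlation is not needed).
Darcy-Weisbach: ΔP = f(L/D)(ρV²/2) = 0.0623·(12.78/0.01364)·(1107·1.044²/2) = 0.0623·937·603.7 = 3.524e+04 Pa.
Head loss h_f = ΔP/(ρg) = 3.524e+04/(1107·9.81) = 3.245 m.

h_f ≈ 3.245 m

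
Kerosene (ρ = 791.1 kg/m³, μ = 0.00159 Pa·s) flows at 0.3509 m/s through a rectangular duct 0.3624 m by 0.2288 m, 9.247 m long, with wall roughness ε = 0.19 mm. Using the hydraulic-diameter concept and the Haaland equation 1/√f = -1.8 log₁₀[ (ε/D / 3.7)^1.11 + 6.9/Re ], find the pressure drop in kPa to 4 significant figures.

ΔP ≈ 0.03672 kPa

Hydraulic diameter D_h = 4A/P = 4·(0.3624·0.2288)/(2·(0.3624+0.2288)) = 0.3317/1.182 = 0.2805 m.
Re = ρVD_h/μ = 791.1·0.3509·0.2805/0.00159 = 4.897e+04.
ε/D_h = 0.00019/0.2805 = 0.000677; Haaland gives 1/√f = -1.8 log₁₀[7.1e-05+0.000141] = 6.613, so f = 0.02287.
ΔP = f(L/D_h)(ρV²/2) = 0.02287·9.247/0.2805·48.7 = 36.72 Pa.
ΔP = 0.03672 kPa.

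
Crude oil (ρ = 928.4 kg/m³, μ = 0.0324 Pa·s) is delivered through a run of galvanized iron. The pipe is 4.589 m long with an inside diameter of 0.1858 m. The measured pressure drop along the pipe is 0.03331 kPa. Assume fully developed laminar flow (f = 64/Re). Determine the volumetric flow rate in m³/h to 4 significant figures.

Q ≈ 23.59 m³/h

For laminar flow, f = 64/Re with Re = ρVD/μ, so Darcy-Weisbach reduces to ΔP = 32μLV/D². Solving for V: V = ΔP·D²/(32μL) = 33.31·(0.1858)²/(32·0.0324·4.589) = 0.2417 m/s.
Check: Re = ρVD/μ = 928.4·0.2417·0.1858/0.0324 = 1287 < 2300, so the laminar assumption holds.
Q = V·A = 0.2417·(π/4·0.1858²) = 0.006553 m³/s = 23.59 m³/h.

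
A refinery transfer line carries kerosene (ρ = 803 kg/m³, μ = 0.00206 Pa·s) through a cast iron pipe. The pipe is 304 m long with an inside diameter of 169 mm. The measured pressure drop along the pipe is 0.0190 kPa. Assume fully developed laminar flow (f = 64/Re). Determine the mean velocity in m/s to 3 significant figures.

V ≈ 0.0271 m/s

For laminar flow, f = 64/Re with Re = ρVD/μ, so Darcy-Weisbach reduces to ΔP = 32μLV/D². Solving for V: V = ΔP·D²/(32μL) = 19·(0.169)²/(32·0.00206·304) = 0.02708 m/s.
Check: Re = ρVD/μ = 803·0.02708·0.169/0.00206 = 1784 < 2300, so the laminar assumption holds.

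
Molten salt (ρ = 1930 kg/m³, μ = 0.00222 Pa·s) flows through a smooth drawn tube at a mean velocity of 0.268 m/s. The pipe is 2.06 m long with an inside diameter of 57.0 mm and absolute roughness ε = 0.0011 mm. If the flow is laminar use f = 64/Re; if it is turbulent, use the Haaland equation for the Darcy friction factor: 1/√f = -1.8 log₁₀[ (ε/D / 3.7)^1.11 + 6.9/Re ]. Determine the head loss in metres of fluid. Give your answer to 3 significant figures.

Reynolds number Re = ρVD/μ = 1930 · 0.268 · 0.057 / 0.00222 = 1.328e+04.
Re > 4000 → turbulent. Relative roughness ε/D = 1.1e-06/0.057 = 1.93e-05. Haaland: 1/√f = -1.8 log₁₀[(1.93e-05/3.7)^1.11 + 6.9/1.328e+04] = -1.8 log₁₀[1.37e-06 + 0.00052] = 5.91, so f = 0.02863.
Darcy-Weisbach: ΔP = f(L/D)(ρV²/2) = 0.02863·(2.06/0.057)·(1930·0.268²/2) = 0.02863·36.14·69.31 = 71.72 Pa.
Head loss h_f = ΔP/(ρg) = 71.72/(1930·9.81) = 0.00379 m.

h_f ≈ 0.00379 m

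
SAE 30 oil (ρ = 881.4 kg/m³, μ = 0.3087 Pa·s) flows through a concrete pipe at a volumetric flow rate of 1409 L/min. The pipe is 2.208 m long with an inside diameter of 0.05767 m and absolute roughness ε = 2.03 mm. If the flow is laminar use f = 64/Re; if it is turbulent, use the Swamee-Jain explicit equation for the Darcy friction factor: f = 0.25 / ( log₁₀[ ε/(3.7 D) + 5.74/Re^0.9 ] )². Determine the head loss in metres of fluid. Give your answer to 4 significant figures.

Q = 1409 L/min = 1409/60000 = 0.02348 m³/s.
Cross-sectional area A = πD²/4 = π(0.05767)²/4 = 0.002612 m²; mean velocity V = Q/A = 0.02348/0.002612 = 8.99 m/s.
Reynolds number Re = ρVD/μ = 881.4 · 8.99 · 0.05767 / 0.309 = 1480.
Re < 2300 → laminar flow, so f = 64/Re = 64/1480 = 0.04323 (the turbulent correlation is not needed).
Darcy-Weisbach: ΔP = f(L/D)(ρV²/2) = 0.04323·(2.208/0.05767)·(881.4·8.99²/2) = 0.04323·38.29·3.562e+04 = 5.896e+04 Pa.
Head loss h_f = ΔP/(ρg) = 5.896e+04/(881.4·9.81) = 6.819 m.

h_f ≈ 6.819 m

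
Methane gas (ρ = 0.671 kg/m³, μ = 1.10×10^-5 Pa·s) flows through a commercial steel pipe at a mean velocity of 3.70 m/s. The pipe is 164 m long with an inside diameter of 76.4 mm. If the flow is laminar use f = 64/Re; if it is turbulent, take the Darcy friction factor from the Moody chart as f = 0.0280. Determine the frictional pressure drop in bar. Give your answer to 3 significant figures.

ΔP ≈ 0.00276 bar

Reynolds number Re = ρVD/μ = 0.671 · 3.7 · 0.0764 / 1.1e-05 = 1.724e+04.
Re > 4000 → turbulent; use the Moody-chart value f = 0.0280.
Darcy-Weisbach: ΔP = f(L/D)(ρV²/2) = 0.028·(164/0.0764)·(0.671·3.7²/2) = 0.028·2147·4.593 = 276.1 Pa.
ΔP = 276.1 Pa = 0.00276 bar.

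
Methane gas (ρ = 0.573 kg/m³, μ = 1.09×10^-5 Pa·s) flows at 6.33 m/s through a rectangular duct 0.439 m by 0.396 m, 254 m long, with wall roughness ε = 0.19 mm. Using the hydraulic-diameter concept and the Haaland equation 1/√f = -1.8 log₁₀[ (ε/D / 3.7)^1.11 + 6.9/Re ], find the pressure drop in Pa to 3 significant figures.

Hydraulic diameter D_h = 4A/P = 4·(0.439·0.396)/(2·(0.439+0.396)) = 0.6954/1.67 = 0.4164 m.
Re = ρVD_h/μ = 0.573·6.33·0.4164/1.09e-05 = 1.386e+05.
ε/D_h = 0.00019/0.4164 = 0.000456; Haaland gives 1/√f = -1.8 log₁₀[4.58e-05+4.98e-05] = 7.235, so f = 0.0191.
ΔP = f(L/D_h)(ρV²/2) = 0.0191·254/0.4164·11.48 = 133.8 Pa.

ΔP ≈ 134 Pa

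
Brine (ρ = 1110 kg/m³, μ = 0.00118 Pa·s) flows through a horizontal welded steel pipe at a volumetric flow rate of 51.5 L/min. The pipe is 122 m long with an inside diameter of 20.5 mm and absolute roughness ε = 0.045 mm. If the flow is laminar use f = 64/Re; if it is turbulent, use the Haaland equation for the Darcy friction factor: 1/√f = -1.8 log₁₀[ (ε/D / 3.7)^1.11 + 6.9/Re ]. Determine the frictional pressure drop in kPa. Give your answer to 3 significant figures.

Q = 51.5 L/min = 51.5/60000 = 0.0008583 m³/s.
Cross-sectional area A = πD²/4 = π(0.0205)²/4 = 0.0003301 m²; mean velocity V = Q/A = 0.0008583/0.0003301 = 2.601 m/s.
Reynolds number Re = ρVD/μ = 1110 · 2.601 · 0.0205 / 0.00118 = 5.015e+04.
Re > 4000 → turbulent. Relative roughness ε/D = 4.5e-05/0.0205 = 0.0022. Haaland: 1/√f = -1.8 log₁₀[(0.0022/3.7)^1.11 + 6.9/5.015e+04] = -1.8 log₁₀[0.000262 + 0.000138] = 6.117, so f = 0.02672.
Darcy-Weisbach: ΔP = f(L/D)(ρV²/2) = 0.02672·(122/0.0205)·(1110·2.601²/2) = 0.02672·5951·3753 = 5.969e+05 Pa.
ΔP = 5.969e+05 Pa = 597 kPa.

ΔP ≈ 597 kPa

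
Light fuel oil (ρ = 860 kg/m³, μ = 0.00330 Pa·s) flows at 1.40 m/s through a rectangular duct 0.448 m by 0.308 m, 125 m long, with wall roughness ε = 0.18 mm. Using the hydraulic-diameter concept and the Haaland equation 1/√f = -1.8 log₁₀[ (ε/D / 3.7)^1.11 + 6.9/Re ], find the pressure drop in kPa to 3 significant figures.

ΔP ≈ 5.59 kPa

Hydraulic diameter D_h = 4A/P = 4·(0.448·0.308)/(2·(0.448+0.308)) = 0.5519/1.512 = 0.365 m.
Re = ρVD_h/μ = 860·1.4·0.365/0.0033 = 1.332e+05.
ε/D_h = 0.00018/0.365 = 0.000493; Haaland gives 1/√f = -1.8 log₁₀[4.99e-05+5.18e-05] = 7.186, so f = 0.01936.
ΔP = f(L/D_h)(ρV²/2) = 0.01936·125/0.365·842.8 = 5588 Pa.
ΔP = 5.59 kPa.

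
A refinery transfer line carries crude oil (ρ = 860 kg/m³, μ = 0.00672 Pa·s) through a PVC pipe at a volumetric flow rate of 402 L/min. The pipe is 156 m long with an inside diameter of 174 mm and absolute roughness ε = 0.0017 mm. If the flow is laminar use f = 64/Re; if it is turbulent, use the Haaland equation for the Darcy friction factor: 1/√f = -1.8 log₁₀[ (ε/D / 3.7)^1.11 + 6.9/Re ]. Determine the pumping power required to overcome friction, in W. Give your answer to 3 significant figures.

P ≈ 7.23 W

Q = 402 L/min = 402/60000 = 0.0067 m³/s.
Cross-sectional area A = πD²/4 = π(0.174)²/4 = 0.02378 m²; mean velocity V = Q/A = 0.0067/0.02378 = 0.2818 m/s.
Reynolds number Re = ρVD/μ = 860 · 0.2818 · 0.174 / 0.00672 = 6274.
Re > 4000 → turbulent. Relative roughness ε/D = 1.7e-06/0.174 = 9.77e-06. Haaland: 1/√f = -1.8 log₁₀[(9.77e-06/3.7)^1.11 + 6.9/6274] = -1.8 log₁₀[6.43e-07 + 0.0011] = 5.325, so f = 0.03526.
Darcy-Weisbach: ΔP = f(L/D)(ρV²/2) = 0.03526·(156/0.174)·(860·0.2818²/2) = 0.03526·896.6·34.14 = 1079 Pa.
Pumping power P = QΔP = 0.0067·1079 = 7.231 W = 7.23 W.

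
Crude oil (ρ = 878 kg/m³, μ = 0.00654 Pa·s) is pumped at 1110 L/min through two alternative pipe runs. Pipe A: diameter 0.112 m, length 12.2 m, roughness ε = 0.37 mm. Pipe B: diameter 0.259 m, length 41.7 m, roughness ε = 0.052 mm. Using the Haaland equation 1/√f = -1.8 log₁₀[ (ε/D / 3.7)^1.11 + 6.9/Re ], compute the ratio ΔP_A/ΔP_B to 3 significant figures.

ΔP_A/ΔP_B ≈ 20.0

Pipe A: V = Q/A = 0.0185/0.009852 = 1.878 m/s; Re = 2.823e+04; ε/D = 0.0033; Haaland → f = 0.03047; ΔP_A = f(L/D)(ρV²/2) = 5138 Pa.
Pipe B: V = Q/A = 0.0185/0.05269 = 0.3511 m/s; Re = 1.221e+04; ε/D = 0.000201; Haaland → f = 0.02951; ΔP_B = f(L/D)(ρV²/2) = 257.2 Pa.
ΔP_A/ΔP_B = 5138/257.2 = 20.0.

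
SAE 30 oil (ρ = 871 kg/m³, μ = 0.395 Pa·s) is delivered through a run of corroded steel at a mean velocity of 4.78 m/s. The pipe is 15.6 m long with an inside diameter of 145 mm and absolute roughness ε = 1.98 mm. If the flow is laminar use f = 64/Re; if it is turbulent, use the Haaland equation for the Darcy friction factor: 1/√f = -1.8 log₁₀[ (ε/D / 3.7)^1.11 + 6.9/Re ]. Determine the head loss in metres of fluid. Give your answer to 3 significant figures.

Reynolds number Re = ρVD/μ = 871 · 4.78 · 0.145 / 0.395 = 1528.
Re < 2300 → laminar flow, so f = 64/Re = 64/1528 = 0.04188 (the turbulent correlation is not needed).
Darcy-Weisbach: ΔP = f(L/D)(ρV²/2) = 0.04188·(15.6/0.145)·(871·4.78²/2) = 0.04188·107.6·9950 = 4.483e+04 Pa.
Head loss h_f = ΔP/(ρg) = 4.483e+04/(871·9.81) = 5.25 m.

h_f ≈ 5.25 m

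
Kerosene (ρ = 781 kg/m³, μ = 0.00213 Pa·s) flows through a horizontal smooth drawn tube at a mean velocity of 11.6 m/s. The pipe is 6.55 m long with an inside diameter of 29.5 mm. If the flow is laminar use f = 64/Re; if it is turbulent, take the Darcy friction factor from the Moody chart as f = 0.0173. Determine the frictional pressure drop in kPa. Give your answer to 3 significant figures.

ΔP ≈ 202 kPa

Reynolds number Re = ρVD/μ = 781 · 11.6 · 0.0295 / 0.00213 = 1.255e+05.
Re > 4000 → turbulent; use the Moody-chart value f = 0.0173.
Darcy-Weisbach: ΔP = f(L/D)(ρV²/2) = 0.0173·(6.55/0.0295)·(781·11.6²/2) = 0.0173·222·5.255e+04 = 2.018e+05 Pa.
ΔP = 2.018e+05 Pa = 202 kPa.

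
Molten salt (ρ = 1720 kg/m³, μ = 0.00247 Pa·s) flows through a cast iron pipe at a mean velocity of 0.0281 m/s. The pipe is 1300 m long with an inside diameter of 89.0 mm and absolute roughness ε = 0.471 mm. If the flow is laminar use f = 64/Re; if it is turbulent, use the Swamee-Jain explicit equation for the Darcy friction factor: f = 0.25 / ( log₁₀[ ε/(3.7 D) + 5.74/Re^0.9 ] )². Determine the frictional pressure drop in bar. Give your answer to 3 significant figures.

ΔP ≈ 0.00365 bar

Reynolds number Re = ρVD/μ = 1720 · 0.0281 · 0.089 / 0.00247 = 1742.
Re < 2300 → laminar flow, so f = 64/Re = 64/1742 = 0.03675 (the turbulent correlation is not needed).
Darcy-Weisbach: ΔP = f(L/D)(ρV²/2) = 0.03675·(1300/0.089)·(1720·0.0281²/2) = 0.03675·1.461e+04·0.6791 = 364.5 Pa.
ΔP = 364.5 Pa = 0.00365 bar.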